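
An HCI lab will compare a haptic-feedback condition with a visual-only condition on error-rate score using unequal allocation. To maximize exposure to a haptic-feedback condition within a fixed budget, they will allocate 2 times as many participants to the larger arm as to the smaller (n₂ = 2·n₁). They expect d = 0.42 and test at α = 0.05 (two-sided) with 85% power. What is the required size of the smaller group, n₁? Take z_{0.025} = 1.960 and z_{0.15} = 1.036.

n₁ = 77

With allocation ratio k = n₂/n₁ = 2, Var(x̄₁−x̄₂) = σ²(1/n₁ + 1/(k·n₁)) = σ²·(k+1)/(k·n₁).
So n₁ = (1 + 1/k)·((z_{α/2} + z_β)/d)² = 1.500 × (2.996/0.42)².
n₁ = 1.500 × 50.88 = 76.3.
Round up: n₁ = 77, giving n₂ = 2 × 77 = 154.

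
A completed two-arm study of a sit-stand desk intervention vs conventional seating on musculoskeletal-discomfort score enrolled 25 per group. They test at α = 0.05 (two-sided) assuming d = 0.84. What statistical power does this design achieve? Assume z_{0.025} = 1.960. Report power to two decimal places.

power ≈ 0.84

For two equal groups, power = Φ(d·√(n/2) − z_{α/2}).
d·√(n/2) = 0.84 × √(25/2) = 0.84 × 3.536 = 2.970.
z_β = 2.970 − 1.960 = 1.010.
Power = Φ(1.010) = 0.844.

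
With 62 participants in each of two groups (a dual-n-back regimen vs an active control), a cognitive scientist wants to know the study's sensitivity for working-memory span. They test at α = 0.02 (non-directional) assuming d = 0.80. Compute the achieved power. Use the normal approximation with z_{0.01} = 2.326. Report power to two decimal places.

For two equal groups, power = Φ(d·√(n/2) − z_{α/2}).
d·√(n/2) = 0.80 × √(62/2) = 0.80 × 5.568 = 4.454.
z_β = 4.454 − 2.326 = 2.128.
Power = Φ(2.128) = 0.983.

power ≈ 0.98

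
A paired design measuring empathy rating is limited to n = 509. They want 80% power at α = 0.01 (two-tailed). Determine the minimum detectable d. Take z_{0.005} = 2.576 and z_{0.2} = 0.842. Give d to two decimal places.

For a single sample (or paired design) of n = 509: d_min = (z_{α/2} + z_β)/√n.
z-sum = 2.576 + 0.842 = 3.418.
d_min = 3.418 / √509 = 3.418 / 22.561 = 0.152.

d_min ≈ 0.15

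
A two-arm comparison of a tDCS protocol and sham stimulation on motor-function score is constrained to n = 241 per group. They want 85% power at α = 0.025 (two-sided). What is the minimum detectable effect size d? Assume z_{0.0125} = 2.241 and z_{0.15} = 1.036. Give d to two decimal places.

d_min ≈ 0.30

For two independent groups of n = 241 each: d_min = (z_{α/2} + z_β)·√(2/n).
z-sum = 2.241 + 1.036 = 3.277.
d_min = 3.277 × √(2/241) = 3.277 × 0.0911 = 0.299.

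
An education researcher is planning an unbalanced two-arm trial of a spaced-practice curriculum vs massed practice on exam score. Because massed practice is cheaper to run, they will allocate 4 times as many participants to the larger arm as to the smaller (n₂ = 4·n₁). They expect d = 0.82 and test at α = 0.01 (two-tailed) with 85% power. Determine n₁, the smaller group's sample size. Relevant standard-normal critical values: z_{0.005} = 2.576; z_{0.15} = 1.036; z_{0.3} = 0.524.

With allocation ratio k = n₂/n₁ = 4, Var(x̄₁−x̄₂) = σ²(1/n₁ + 1/(k·n₁)) = σ²·(k+1)/(k·n₁).
So n₁ = (1 + 1/k)·((z_{α/2} + z_β)/d)² = 1.250 × (3.612/0.82)².
n₁ = 1.250 × 19.40 = 24.3.
Round up: n₁ = 25, giving n₂ = 4 × 25 = 100.

n₁ = 25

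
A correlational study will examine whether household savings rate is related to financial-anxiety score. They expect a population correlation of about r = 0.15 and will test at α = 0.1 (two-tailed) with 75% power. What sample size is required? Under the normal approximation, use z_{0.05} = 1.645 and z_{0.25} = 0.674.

Fisher's z: C = ½·ln((1+r)/(1−r)) = ½·ln(1.3529) = 0.1511.
n = ((z_{α/2} + z_β)/C)² + 3.
(1.645 + 0.674) / 0.1511 = 2.319 / 0.1511 = 15.347.
n = 15.347² + 3 = 235.54 + 3 = 238.5.
Round up.

n = 239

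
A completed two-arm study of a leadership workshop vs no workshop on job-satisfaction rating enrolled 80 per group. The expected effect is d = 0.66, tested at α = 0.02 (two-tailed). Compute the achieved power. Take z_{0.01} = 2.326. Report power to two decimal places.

power ≈ 0.97

For two equal groups, power = Φ(d·√(n/2) − z_{α/2}).
d·√(n/2) = 0.66 × √(80/2) = 0.66 × 6.325 = 4.174.
z_β = 4.174 − 2.326 = 1.848.
Power = Φ(1.848) = 0.968.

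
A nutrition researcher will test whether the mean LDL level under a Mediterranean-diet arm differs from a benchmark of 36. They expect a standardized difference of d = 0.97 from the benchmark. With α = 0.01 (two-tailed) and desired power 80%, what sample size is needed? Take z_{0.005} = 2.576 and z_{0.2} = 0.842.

n = 13

For a one-sample test: n = ((z_{α/2} + z_β) / d)².
z_{α/2} + z_β = 2.576 + 0.842 = 3.418.
n = (3.418 / 0.97)² = 3.524² = 12.42.
Round up.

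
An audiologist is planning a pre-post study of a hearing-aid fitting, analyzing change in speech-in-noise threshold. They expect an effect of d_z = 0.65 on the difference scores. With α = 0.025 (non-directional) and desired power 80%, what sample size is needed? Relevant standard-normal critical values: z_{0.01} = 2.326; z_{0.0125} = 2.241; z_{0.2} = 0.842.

n = 23 pairs

For a paired (one-sample on differences) test: n = ((z_{α/2} + z_β) / d)².
z_{α/2} + z_β = 2.241 + 0.842 = 3.083.
n = (3.083 / 0.65)² = 4.743² = 22.50.
Round up.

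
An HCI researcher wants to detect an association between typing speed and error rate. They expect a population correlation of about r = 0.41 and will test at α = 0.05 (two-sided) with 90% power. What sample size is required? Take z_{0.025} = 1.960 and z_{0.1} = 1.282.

Fisher's z: C = ½·ln((1+r)/(1−r)) = ½·ln(2.3898) = 0.4356.
n = ((z_{α/2} + z_β)/C)² + 3.
(1.960 + 1.282) / 0.4356 = 3.242 / 0.4356 = 7.443.
n = 7.443² + 3 = 55.39 + 3 = 58.4.
Round up.

n = 59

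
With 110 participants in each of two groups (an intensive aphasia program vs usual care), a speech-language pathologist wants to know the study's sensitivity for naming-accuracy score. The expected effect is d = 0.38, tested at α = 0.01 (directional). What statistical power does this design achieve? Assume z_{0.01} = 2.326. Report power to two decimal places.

power ≈ 0.69

For two equal groups, power = Φ(d·√(n/2) − z_{α}).
d·√(n/2) = 0.38 × √(110/2) = 0.38 × 7.416 = 2.818.
z_β = 2.818 − 2.326 = 0.492.
Power = Φ(0.492) = 0.689.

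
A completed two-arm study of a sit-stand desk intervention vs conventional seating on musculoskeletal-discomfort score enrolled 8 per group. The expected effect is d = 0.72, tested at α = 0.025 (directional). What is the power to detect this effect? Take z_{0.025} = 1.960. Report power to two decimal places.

power ≈ 0.30

For two equal groups, power = Φ(d·√(n/2) − z_{α}).
d·√(n/2) = 0.72 × √(8/2) = 0.72 × 2.000 = 1.440.
z_β = 1.440 − 1.960 = -0.520.
Power = Φ(-0.520) = 0.302.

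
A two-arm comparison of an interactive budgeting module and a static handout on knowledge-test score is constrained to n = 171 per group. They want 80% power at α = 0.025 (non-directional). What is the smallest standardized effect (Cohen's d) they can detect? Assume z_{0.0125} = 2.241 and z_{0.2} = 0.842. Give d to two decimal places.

d_min ≈ 0.33

For two independent groups of n = 171 each: d_min = (z_{α/2} + z_β)·√(2/n).
z-sum = 2.241 + 0.842 = 3.083.
d_min = 3.083 × √(2/171) = 3.083 × 0.1081 = 0.333.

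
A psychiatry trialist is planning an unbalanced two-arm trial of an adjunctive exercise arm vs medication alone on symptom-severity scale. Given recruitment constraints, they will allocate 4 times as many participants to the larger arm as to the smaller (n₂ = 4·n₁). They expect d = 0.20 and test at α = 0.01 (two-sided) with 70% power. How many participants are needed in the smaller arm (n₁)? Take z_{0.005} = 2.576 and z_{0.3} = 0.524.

n₁ = 301

With allocation ratio k = n₂/n₁ = 4, Var(x̄₁−x̄₂) = σ²(1/n₁ + 1/(k·n₁)) = σ²·(k+1)/(k·n₁).
So n₁ = (1 + 1/k)·((z_{α/2} + z_β)/d)² = 1.250 × (3.100/0.20)².
n₁ = 1.250 × 240.25 = 300.3.
Round up: n₁ = 301, giving n₂ = 4 × 301 = 1204.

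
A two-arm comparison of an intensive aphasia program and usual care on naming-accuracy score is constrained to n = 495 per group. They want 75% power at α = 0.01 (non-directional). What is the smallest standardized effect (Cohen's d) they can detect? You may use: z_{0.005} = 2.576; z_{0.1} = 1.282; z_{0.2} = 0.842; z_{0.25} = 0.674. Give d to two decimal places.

For two independent groups of n = 495 each: d_min = (z_{α/2} + z_β)·√(2/n).
z-sum = 2.576 + 0.674 = 3.250.
d_min = 3.250 × √(2/495) = 3.250 × 0.0636 = 0.207.

d_min ≈ 0.21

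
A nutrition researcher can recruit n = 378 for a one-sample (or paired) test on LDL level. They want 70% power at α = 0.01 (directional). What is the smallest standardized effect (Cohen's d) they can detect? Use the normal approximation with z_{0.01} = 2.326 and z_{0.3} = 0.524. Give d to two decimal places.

For a single sample (or paired design) of n = 378: d_min = (z_{α} + z_β)/√n.
z-sum = 2.326 + 0.524 = 2.850.
d_min = 2.850 / √378 = 2.850 / 19.442 = 0.147.

d_min ≈ 0.15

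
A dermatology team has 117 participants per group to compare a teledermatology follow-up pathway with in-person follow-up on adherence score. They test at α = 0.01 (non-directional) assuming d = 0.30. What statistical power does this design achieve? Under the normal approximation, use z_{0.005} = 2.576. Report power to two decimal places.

For two equal groups, power = Φ(d·√(n/2) − z_{α/2}).
d·√(n/2) = 0.30 × √(117/2) = 0.30 × 7.649 = 2.295.
z_β = 2.295 − 2.576 = -0.281.
Power = Φ(-0.281) = 0.389.

power ≈ 0.39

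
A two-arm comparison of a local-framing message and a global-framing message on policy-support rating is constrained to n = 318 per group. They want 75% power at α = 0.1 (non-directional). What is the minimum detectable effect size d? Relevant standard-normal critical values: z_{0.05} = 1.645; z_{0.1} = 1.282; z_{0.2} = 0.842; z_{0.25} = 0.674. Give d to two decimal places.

d_min ≈ 0.18

For two independent groups of n = 318 each: d_min = (z_{α/2} + z_β)·√(2/n).
z-sum = 1.645 + 0.674 = 2.319.
d_min = 2.319 × √(2/318) = 2.319 × 0.0793 = 0.184.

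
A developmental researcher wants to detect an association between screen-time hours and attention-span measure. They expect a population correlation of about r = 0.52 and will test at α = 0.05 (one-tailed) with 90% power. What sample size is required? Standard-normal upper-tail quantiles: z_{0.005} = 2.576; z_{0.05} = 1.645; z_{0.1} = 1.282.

Fisher's z: C = ½·ln((1+r)/(1−r)) = ½·ln(3.1667) = 0.5763.
n = ((z_{α} + z_β)/C)² + 3.
(1.645 + 1.282) / 0.5763 = 2.927 / 0.5763 = 5.079.
n = 5.079² + 3 = 25.80 + 3 = 28.8.
Round up.

n = 29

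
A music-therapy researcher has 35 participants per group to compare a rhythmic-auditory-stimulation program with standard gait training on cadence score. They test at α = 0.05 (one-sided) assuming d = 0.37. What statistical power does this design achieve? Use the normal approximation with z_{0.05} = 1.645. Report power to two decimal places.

For two equal groups, power = Φ(d·√(n/2) − z_{α}).
d·√(n/2) = 0.37 × √(35/2) = 0.37 × 4.183 = 1.548.
z_β = 1.548 − 1.645 = -0.097.
Power = Φ(-0.097) = 0.461.

power ≈ 0.46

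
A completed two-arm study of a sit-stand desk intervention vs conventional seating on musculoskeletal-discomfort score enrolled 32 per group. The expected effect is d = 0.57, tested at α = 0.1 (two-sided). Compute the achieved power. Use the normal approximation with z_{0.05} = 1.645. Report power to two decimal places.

power ≈ 0.74

For two equal groups, power = Φ(d·√(n/2) − z_{α/2}).
d·√(n/2) = 0.57 × √(32/2) = 0.57 × 4.000 = 2.280.
z_β = 2.280 − 1.645 = 0.635.
Power = Φ(0.635) = 0.737.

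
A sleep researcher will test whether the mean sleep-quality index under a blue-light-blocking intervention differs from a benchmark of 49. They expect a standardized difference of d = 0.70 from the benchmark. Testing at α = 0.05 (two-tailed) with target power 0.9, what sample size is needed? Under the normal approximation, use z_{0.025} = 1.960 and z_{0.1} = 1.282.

For a one-sample test: n = ((z_{α/2} + z_β) / d)².
z_{α/2} + z_β = 1.960 + 1.282 = 3.242.
n = (3.242 / 0.70)² = 4.631² = 21.45.
Round up.

n = 22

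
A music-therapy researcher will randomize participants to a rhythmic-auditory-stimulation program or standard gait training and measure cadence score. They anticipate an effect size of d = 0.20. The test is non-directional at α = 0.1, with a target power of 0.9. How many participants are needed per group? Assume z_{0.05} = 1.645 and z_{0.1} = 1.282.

For two independent groups with equal n: n = 2·((z_{α/2} + z_β) / d)².
z_{α/2} + z_β = 1.645 + 1.282 = 2.927.
n = 2 × (2.927 / 0.20)² = 2 × 14.635² = 2 × 214.18 = 428.4.
Round up to the next whole participant.

n = 429 per group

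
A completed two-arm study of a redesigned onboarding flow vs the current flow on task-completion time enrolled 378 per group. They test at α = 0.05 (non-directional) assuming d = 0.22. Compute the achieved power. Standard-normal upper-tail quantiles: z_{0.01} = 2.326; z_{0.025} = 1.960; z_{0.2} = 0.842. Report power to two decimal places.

power ≈ 0.86

For two equal groups, power = Φ(d·√(n/2) − z_{α/2}).
d·√(n/2) = 0.22 × √(378/2) = 0.22 × 13.748 = 3.024.
z_β = 3.024 − 1.960 = 1.064.
Power = Φ(1.064) = 0.856.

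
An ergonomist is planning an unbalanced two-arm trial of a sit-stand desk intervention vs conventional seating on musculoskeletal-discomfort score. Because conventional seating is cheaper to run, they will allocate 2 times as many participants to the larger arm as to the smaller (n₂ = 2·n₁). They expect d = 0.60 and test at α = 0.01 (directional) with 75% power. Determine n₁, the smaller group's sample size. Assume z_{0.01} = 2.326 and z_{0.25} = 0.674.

With allocation ratio k = n₂/n₁ = 2, Var(x̄₁−x̄₂) = σ²(1/n₁ + 1/(k·n₁)) = σ²·(k+1)/(k·n₁).
So n₁ = (1 + 1/k)·((z_{α} + z_β)/d)² = 1.500 × (3.000/0.60)².
n₁ = 1.500 × 25.00 = 37.5.
Round up: n₁ = 38, giving n₂ = 2 × 38 = 76.

n₁ = 38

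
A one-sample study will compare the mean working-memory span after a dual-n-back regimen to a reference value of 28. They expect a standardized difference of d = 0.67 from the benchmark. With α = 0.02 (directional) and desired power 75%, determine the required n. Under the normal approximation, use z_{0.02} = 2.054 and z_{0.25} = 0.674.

For a one-sample test: n = ((z_{α} + z_β) / d)².
z_{α} + z_β = 2.054 + 0.674 = 2.728.
n = (2.728 / 0.67)² = 4.072² = 16.58.
Round up.

n = 17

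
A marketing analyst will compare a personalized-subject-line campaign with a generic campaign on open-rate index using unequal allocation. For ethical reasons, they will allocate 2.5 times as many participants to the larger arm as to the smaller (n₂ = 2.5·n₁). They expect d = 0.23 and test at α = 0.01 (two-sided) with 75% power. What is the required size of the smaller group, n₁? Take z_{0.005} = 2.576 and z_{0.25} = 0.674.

With allocation ratio k = n₂/n₁ = 2.5, Var(x̄₁−x̄₂) = σ²(1/n₁ + 1/(k·n₁)) = σ²·(k+1)/(k·n₁).
So n₁ = (1 + 1/k)·((z_{α/2} + z_β)/d)² = 1.400 × (3.250/0.23)².
n₁ = 1.400 × 199.67 = 279.5.
Round up: n₁ = 280, giving n₂ = 2.5 × 280 = 700.

n₁ = 280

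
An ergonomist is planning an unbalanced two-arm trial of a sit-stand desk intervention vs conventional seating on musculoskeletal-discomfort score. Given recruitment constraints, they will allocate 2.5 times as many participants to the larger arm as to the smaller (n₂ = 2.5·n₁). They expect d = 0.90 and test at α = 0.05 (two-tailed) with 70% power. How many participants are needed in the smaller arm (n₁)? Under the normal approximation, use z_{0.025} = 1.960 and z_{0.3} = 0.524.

n₁ = 11

With allocation ratio k = n₂/n₁ = 2.5, Var(x̄₁−x̄₂) = σ²(1/n₁ + 1/(k·n₁)) = σ²·(k+1)/(k·n₁).
So n₁ = (1 + 1/k)·((z_{α/2} + z_β)/d)² = 1.400 × (2.484/0.90)².
n₁ = 1.400 × 7.62 = 10.7.
Round up: n₁ = 11, giving n₂ = ⌈2.5 × 11⌉ = ⌈27.5⌉ = 28.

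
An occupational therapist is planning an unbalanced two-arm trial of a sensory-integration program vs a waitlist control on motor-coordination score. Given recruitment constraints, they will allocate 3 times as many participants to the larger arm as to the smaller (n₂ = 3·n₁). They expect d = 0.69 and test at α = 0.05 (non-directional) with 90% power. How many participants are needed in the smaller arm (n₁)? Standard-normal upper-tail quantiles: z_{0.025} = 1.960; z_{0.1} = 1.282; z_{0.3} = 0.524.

n₁ = 30

With allocation ratio k = n₂/n₁ = 3, Var(x̄₁−x̄₂) = σ²(1/n₁ + 1/(k·n₁)) = σ²·(k+1)/(k·n₁).
So n₁ = (1 + 1/k)·((z_{α/2} + z_β)/d)² = 1.333 × (3.242/0.69)².
n₁ = 1.333 × 22.08 = 29.4.
Round up: n₁ = 30, giving n₂ = 3 × 30 = 90.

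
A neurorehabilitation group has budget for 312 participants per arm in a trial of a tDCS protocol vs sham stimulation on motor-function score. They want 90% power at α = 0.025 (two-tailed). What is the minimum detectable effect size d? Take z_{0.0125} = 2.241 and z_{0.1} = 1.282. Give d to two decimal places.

d_min ≈ 0.28

For two independent groups of n = 312 each: d_min = (z_{α/2} + z_β)·√(2/n).
z-sum = 2.241 + 1.282 = 3.523.
d_min = 3.523 × √(2/312) = 3.523 × 0.0801 = 0.282.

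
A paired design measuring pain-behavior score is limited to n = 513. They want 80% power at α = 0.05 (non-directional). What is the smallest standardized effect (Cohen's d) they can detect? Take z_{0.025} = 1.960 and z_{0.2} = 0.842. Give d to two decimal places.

For a single sample (or paired design) of n = 513: d_min = (z_{α/2} + z_β)/√n.
z-sum = 1.960 + 0.842 = 2.802.
d_min = 2.802 / √513 = 2.802 / 22.650 = 0.124.

d_min ≈ 0.12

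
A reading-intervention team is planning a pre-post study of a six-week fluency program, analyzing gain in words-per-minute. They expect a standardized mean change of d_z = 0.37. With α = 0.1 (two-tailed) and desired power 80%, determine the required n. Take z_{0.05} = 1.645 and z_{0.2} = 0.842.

For a paired (one-sample on differences) test: n = ((z_{α/2} + z_β) / d)².
z_{α/2} + z_β = 1.645 + 0.842 = 2.487.
n = (2.487 / 0.37)² = 6.722² = 45.18.
Round up.

n = 46 pairs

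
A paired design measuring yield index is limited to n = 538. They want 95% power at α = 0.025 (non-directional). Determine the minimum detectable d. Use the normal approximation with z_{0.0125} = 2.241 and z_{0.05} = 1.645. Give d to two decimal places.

d_min ≈ 0.17

For a single sample (or paired design) of n = 538: d_min = (z_{α/2} + z_β)/√n.
z-sum = 2.241 + 1.645 = 3.886.
d_min = 3.886 / √538 = 3.886 / 23.195 = 0.168.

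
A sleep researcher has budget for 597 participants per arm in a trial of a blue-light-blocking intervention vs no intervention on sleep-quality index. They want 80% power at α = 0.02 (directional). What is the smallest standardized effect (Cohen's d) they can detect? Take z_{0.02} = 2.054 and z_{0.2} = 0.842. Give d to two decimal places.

d_min ≈ 0.17

For two independent groups of n = 597 each: d_min = (z_{α} + z_β)·√(2/n).
z-sum = 2.054 + 0.842 = 2.896.
d_min = 2.896 × √(2/597) = 2.896 × 0.0579 = 0.168.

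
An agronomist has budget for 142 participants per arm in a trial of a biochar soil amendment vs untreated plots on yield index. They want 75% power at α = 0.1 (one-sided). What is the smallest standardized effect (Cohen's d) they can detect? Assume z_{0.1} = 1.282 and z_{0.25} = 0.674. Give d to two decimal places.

d_min ≈ 0.23

For two independent groups of n = 142 each: d_min = (z_{α} + z_β)·√(2/n).
z-sum = 1.282 + 0.674 = 1.956.
d_min = 1.956 × √(2/142) = 1.956 × 0.1187 = 0.232.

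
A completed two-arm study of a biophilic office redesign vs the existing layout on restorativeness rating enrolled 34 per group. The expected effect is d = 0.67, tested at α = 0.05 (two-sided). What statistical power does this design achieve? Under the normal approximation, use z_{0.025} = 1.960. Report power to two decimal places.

For two equal groups, power = Φ(d·√(n/2) − z_{α/2}).
d·√(n/2) = 0.67 × √(34/2) = 0.67 × 4.123 = 2.762.
z_β = 2.762 − 1.960 = 0.802.
Power = Φ(0.802) = 0.789.

power ≈ 0.79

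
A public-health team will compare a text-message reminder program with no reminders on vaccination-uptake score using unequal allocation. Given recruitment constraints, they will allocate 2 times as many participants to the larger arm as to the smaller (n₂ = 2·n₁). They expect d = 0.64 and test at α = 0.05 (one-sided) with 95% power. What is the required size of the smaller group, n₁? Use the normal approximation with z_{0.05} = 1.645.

n₁ = 40

With allocation ratio k = n₂/n₁ = 2, Var(x̄₁−x̄₂) = σ²(1/n₁ + 1/(k·n₁)) = σ²·(k+1)/(k·n₁).
So n₁ = (1 + 1/k)·((z_{α} + z_β)/d)² = 1.500 × (3.290/0.64)².
n₁ = 1.500 × 26.43 = 39.6.
Round up: n₁ = 40, giving n₂ = 2 × 40 = 80.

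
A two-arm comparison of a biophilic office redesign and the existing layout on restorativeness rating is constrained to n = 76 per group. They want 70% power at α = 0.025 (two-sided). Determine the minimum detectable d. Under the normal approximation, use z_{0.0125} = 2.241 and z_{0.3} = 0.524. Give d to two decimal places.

d_min ≈ 0.45

For two independent groups of n = 76 each: d_min = (z_{α/2} + z_β)·√(2/n).
z-sum = 2.241 + 0.524 = 2.765.
d_min = 2.765 × √(2/76) = 2.765 × 0.1622 = 0.449.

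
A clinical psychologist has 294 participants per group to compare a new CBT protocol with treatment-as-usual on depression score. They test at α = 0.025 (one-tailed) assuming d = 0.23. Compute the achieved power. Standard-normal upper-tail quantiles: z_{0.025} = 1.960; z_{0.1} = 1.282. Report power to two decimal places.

For two equal groups, power = Φ(d·√(n/2) − z_{α}).
d·√(n/2) = 0.23 × √(294/2) = 0.23 × 12.124 = 2.789.
z_β = 2.789 − 1.960 = 0.829.
Power = Φ(0.829) = 0.796.

power ≈ 0.80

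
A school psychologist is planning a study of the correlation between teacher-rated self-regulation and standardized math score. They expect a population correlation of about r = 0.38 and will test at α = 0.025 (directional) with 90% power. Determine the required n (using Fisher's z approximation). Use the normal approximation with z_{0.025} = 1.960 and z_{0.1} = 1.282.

Fisher's z: C = ½·ln((1+r)/(1−r)) = ½·ln(2.2258) = 0.4001.
n = ((z_{α} + z_β)/C)² + 3.
(1.960 + 1.282) / 0.4001 = 3.242 / 0.4001 = 8.103.
n = 8.103² + 3 = 65.66 + 3 = 68.7.
Round up.

n = 69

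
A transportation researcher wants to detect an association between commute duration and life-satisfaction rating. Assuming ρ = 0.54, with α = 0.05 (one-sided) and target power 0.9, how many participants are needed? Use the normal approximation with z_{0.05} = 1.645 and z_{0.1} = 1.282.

Fisher's z: C = ½·ln((1+r)/(1−r)) = ½·ln(3.3478) = 0.6042.
n = ((z_{α} + z_β)/C)² + 3.
(1.645 + 1.282) / 0.6042 = 2.927 / 0.6042 = 4.844.
n = 4.844² + 3 = 23.47 + 3 = 26.5.
Round up.

n = 27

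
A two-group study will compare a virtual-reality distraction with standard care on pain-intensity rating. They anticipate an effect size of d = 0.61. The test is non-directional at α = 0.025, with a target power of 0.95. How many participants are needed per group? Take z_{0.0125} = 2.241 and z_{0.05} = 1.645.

For two independent groups with equal n: n = 2·((z_{α/2} + z_β) / d)².
z_{α/2} + z_β = 2.241 + 1.645 = 3.886.
n = 2 × (3.886 / 0.61)² = 2 × 6.370² = 2 × 40.58 = 81.2.
Round up to the next whole participant.

n = 82 per group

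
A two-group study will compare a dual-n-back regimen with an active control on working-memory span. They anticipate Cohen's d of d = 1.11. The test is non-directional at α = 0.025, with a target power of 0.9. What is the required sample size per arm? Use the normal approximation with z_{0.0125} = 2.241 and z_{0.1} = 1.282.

For two independent groups with equal n: n = 2·((z_{α/2} + z_β) / d)².
z_{α/2} + z_β = 2.241 + 1.282 = 3.523.
n = 2 × (3.523 / 1.11)² = 2 × 3.174² = 2 × 10.07 = 20.1.
Round up to the next whole participant.

n = 21 per group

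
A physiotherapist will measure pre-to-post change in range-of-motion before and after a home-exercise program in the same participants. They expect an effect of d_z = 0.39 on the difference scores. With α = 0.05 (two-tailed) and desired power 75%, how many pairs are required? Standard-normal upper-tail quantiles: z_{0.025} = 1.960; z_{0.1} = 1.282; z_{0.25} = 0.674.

n = 46 pairs

For a paired (one-sample on differences) test: n = ((z_{α/2} + z_β) / d)².
z_{α/2} + z_β = 1.960 + 0.674 = 2.634.
n = (2.634 / 0.39)² = 6.754² = 45.61.
Round up.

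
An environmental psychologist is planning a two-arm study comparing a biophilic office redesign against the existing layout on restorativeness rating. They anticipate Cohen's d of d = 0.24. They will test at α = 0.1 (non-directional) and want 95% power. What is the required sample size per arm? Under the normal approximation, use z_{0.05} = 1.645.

n = 376 per group

For two independent groups with equal n: n = 2·((z_{α/2} + z_β) / d)².
z_{α/2} + z_β = 1.645 + 1.645 = 3.290.
n = 2 × (3.290 / 0.24)² = 2 × 13.708² = 2 × 187.92 = 375.8.
Round up to the next whole participant.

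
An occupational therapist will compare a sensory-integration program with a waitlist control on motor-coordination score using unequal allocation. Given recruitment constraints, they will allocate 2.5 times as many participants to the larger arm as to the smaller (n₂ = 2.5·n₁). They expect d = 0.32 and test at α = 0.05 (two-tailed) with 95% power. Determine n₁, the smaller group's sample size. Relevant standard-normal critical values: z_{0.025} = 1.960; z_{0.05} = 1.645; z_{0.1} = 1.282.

n₁ = 178

With allocation ratio k = n₂/n₁ = 2.5, Var(x̄₁−x̄₂) = σ²(1/n₁ + 1/(k·n₁)) = σ²·(k+1)/(k·n₁).
So n₁ = (1 + 1/k)·((z_{α/2} + z_β)/d)² = 1.400 × (3.605/0.32)².
n₁ = 1.400 × 126.91 = 177.7.
Round up: n₁ = 178, giving n₂ = 2.5 × 178 = 445.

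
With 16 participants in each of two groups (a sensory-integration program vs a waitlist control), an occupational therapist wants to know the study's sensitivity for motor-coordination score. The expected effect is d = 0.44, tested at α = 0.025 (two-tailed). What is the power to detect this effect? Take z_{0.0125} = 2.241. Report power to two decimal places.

power ≈ 0.16

For two equal groups, power = Φ(d·√(n/2) − z_{α/2}).
d·√(n/2) = 0.44 × √(16/2) = 0.44 × 2.828 = 1.245.
z_β = 1.245 − 2.241 = -0.996.
Power = Φ(-0.996) = 0.160.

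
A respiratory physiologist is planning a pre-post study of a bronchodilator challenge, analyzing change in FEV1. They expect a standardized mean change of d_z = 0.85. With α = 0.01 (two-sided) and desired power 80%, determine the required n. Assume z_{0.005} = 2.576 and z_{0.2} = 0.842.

n = 17 pairs

For a paired (one-sample on differences) test: n = ((z_{α/2} + z_β) / d)².
z_{α/2} + z_β = 2.576 + 0.842 = 3.418.
n = (3.418 / 0.85)² = 4.021² = 16.17.
Round up.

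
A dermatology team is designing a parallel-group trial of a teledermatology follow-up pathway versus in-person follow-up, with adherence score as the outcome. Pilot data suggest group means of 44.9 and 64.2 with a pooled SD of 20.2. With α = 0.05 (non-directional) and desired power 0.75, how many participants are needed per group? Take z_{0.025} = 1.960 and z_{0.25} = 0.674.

n = 16 per group

Cohen's d = |M₁ − M₂| / SD_pooled = |44.9 − 64.2| / 20.2 = 19.3 / 20.2 = 0.955.
For two independent groups with equal n: n = 2·((z_{α/2} + z_β) / d)².
z_{α/2} + z_β = 1.960 + 0.674 = 2.634.
n = 2 × (2.634 / 0.955)² = 2 × 2.758² = 2 × 7.61 = 15.2.
Round up to the next whole participant.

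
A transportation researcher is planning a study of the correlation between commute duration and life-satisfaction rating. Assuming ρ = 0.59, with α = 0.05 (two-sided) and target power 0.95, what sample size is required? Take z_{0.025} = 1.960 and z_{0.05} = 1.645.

n = 32

Fisher's z: C = ½·ln((1+r)/(1−r)) = ½·ln(3.8780) = 0.6777.
n = ((z_{α/2} + z_β)/C)² + 3.
(1.960 + 1.645) / 0.6777 = 3.605 / 0.6777 = 5.319.
n = 5.319² + 3 = 28.30 + 3 = 31.3.
Round up.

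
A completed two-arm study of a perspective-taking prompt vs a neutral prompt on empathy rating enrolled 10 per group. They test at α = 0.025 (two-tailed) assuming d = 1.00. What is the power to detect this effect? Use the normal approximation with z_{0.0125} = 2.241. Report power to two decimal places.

power ≈ 0.50

For two equal groups, power = Φ(d·√(n/2) − z_{α/2}).
d·√(n/2) = 1.00 × √(10/2) = 1.00 × 2.236 = 2.236.
z_β = 2.236 − 2.241 = -0.005.
Power = Φ(-0.005) = 0.498.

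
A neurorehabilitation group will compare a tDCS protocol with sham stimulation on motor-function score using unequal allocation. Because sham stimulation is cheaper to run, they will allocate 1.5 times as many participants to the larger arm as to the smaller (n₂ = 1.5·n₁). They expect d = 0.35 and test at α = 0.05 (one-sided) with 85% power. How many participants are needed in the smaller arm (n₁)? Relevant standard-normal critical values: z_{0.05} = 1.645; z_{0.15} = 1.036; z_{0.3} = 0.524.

n₁ = 98

With allocation ratio k = n₂/n₁ = 1.5, Var(x̄₁−x̄₂) = σ²(1/n₁ + 1/(k·n₁)) = σ²·(k+1)/(k·n₁).
So n₁ = (1 + 1/k)·((z_{α} + z_β)/d)² = 1.667 × (2.681/0.35)².
n₁ = 1.667 × 58.68 = 97.8.
Round up: n₁ = 98, giving n₂ = 1.5 × 98 = 147.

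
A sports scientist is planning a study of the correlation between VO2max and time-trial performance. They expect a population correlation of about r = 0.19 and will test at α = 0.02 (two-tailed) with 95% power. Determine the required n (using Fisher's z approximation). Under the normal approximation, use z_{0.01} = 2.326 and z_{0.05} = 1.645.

Fisher's z: C = ½·ln((1+r)/(1−r)) = ½·ln(1.4691) = 0.1923.
n = ((z_{α/2} + z_β)/C)² + 3.
(2.326 + 1.645) / 0.1923 = 3.971 / 0.1923 = 20.650.
n = 20.650² + 3 = 426.42 + 3 = 429.4.
Round up.

n = 430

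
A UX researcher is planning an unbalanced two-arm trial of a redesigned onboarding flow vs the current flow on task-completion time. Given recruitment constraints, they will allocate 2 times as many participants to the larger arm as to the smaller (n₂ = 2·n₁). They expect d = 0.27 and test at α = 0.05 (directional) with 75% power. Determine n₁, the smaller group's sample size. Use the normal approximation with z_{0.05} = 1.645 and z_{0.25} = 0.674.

With allocation ratio k = n₂/n₁ = 2, Var(x̄₁−x̄₂) = σ²(1/n₁ + 1/(k·n₁)) = σ²·(k+1)/(k·n₁).
So n₁ = (1 + 1/k)·((z_{α} + z_β)/d)² = 1.500 × (2.319/0.27)².
n₁ = 1.500 × 73.77 = 110.7.
Round up: n₁ = 111, giving n₂ = 2 × 111 = 222.

n₁ = 111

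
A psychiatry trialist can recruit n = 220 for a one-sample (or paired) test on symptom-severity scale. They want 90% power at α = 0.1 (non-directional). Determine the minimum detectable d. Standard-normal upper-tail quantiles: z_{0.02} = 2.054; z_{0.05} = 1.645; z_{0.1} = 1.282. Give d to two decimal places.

d_min ≈ 0.20

For a single sample (or paired design) of n = 220: d_min = (z_{α/2} + z_β)/√n.
z-sum = 1.645 + 1.282 = 2.927.
d_min = 2.927 / √220 = 2.927 / 14.832 = 0.197.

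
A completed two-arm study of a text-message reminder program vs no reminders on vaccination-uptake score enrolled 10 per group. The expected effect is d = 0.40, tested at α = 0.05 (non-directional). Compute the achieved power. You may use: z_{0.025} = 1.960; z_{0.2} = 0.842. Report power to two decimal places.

power ≈ 0.14

For two equal groups, power = Φ(d·√(n/2) − z_{α/2}).
d·√(n/2) = 0.40 × √(10/2) = 0.40 × 2.236 = 0.894.
z_β = 0.894 − 1.960 = -1.066.
Power = Φ(-1.066) = 0.143.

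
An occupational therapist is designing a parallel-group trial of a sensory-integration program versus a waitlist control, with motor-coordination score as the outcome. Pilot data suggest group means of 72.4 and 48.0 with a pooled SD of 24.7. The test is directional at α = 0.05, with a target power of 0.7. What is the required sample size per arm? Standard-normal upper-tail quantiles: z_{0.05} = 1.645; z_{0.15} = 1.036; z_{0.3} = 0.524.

Cohen's d = |M₁ − M₂| / SD_pooled = |72.4 − 48.0| / 24.7 = 24.4 / 24.7 = 0.988.
For two independent groups with equal n: n = 2·((z_{α} + z_β) / d)².
z_{α} + z_β = 1.645 + 0.524 = 2.169.
n = 2 × (2.169 / 0.988)² = 2 × 2.195² = 2 × 4.82 = 9.6.
Round up to the next whole participant.

n = 10 per group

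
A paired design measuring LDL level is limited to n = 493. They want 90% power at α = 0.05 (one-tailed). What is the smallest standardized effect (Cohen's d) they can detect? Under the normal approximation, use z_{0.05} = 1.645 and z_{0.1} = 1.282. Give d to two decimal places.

d_min ≈ 0.13

For a single sample (or paired design) of n = 493: d_min = (z_{α} + z_β)/√n.
z-sum = 1.645 + 1.282 = 2.927.
d_min = 2.927 / √493 = 2.927 / 22.204 = 0.132.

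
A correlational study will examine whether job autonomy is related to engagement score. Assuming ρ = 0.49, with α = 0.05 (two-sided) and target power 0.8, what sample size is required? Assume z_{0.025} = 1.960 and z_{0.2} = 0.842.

Fisher's z: C = ½·ln((1+r)/(1−r)) = ½·ln(2.9216) = 0.5361.
n = ((z_{α/2} + z_β)/C)² + 3.
(1.960 + 0.842) / 0.5361 = 2.802 / 0.5361 = 5.227.
n = 5.227² + 3 = 27.32 + 3 = 30.3.
Round up.

n = 31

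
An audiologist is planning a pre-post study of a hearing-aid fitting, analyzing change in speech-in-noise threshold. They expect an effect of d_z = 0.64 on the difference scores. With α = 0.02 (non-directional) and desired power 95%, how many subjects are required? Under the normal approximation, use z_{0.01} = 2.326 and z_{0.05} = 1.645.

For a paired (one-sample on differences) test: n = ((z_{α/2} + z_β) / d)².
z_{α/2} + z_β = 2.326 + 1.645 = 3.971.
n = (3.971 / 0.64)² = 6.205² = 38.50.
Round up.

n = 39 pairs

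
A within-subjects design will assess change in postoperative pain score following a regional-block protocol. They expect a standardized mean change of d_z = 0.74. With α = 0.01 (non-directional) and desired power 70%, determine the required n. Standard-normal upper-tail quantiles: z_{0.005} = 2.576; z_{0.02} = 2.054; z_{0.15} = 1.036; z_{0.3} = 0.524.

n = 18 pairs

For a paired (one-sample on differences) test: n = ((z_{α/2} + z_β) / d)².
z_{α/2} + z_β = 2.576 + 0.524 = 3.100.
n = (3.100 / 0.74)² = 4.189² = 17.55.
Round up.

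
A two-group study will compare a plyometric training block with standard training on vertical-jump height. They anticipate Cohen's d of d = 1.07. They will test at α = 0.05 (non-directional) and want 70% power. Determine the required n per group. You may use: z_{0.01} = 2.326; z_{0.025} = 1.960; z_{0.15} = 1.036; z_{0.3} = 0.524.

n = 11 per group

For two independent groups with equal n: n = 2·((z_{α/2} + z_β) / d)².
z_{α/2} + z_β = 1.960 + 0.524 = 2.484.
n = 2 × (2.484 / 1.07)² = 2 × 2.321² = 2 × 5.39 = 10.8.
Round up to the next whole participant.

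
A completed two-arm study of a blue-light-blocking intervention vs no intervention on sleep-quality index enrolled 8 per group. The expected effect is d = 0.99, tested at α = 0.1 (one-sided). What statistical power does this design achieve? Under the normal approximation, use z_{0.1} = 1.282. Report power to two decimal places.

For two equal groups, power = Φ(d·√(n/2) − z_{α}).
d·√(n/2) = 0.99 × √(8/2) = 0.99 × 2.000 = 1.980.
z_β = 1.980 − 1.282 = 0.698.
Power = Φ(0.698) = 0.757.

power ≈ 0.76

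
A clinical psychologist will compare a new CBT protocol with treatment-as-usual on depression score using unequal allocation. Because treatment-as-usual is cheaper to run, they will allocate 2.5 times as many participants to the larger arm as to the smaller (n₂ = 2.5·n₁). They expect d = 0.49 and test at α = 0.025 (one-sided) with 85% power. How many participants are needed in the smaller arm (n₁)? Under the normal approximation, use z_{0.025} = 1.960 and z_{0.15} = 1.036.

n₁ = 53

With allocation ratio k = n₂/n₁ = 2.5, Var(x̄₁−x̄₂) = σ²(1/n₁ + 1/(k·n₁)) = σ²·(k+1)/(k·n₁).
So n₁ = (1 + 1/k)·((z_{α} + z_β)/d)² = 1.400 × (2.996/0.49)².
n₁ = 1.400 × 37.38 = 52.3.
Round up: n₁ = 53, giving n₂ = ⌈2.5 × 53⌉ = ⌈132.5⌉ = 133.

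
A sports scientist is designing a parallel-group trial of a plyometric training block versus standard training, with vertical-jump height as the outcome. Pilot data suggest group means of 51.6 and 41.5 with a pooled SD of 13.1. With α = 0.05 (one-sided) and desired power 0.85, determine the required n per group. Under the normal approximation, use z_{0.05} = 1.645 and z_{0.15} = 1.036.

n = 25 per group

Cohen's d = |M₁ − M₂| / SD_pooled = |51.6 − 41.5| / 13.1 = 10.1 / 13.1 = 0.771.
For two independent groups with equal n: n = 2·((z_{α} + z_β) / d)².
z_{α} + z_β = 1.645 + 1.036 = 2.681.
n = 2 × (2.681 / 0.771)² = 2 × 3.477² = 2 × 12.09 = 24.2.
Round up to the next whole participant.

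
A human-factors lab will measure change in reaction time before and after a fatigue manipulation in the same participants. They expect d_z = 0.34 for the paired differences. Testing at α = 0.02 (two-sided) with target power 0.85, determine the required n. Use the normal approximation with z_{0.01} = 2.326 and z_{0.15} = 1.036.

n = 98 pairs

For a paired (one-sample on differences) test: n = ((z_{α/2} + z_β) / d)².
z_{α/2} + z_β = 2.326 + 1.036 = 3.362.
n = (3.362 / 0.34)² = 9.888² = 97.78.
Round up.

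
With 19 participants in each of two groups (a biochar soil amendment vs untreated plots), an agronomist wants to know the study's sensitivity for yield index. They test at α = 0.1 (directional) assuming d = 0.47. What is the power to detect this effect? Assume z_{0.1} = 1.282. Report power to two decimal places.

power ≈ 0.57

For two equal groups, power = Φ(d·√(n/2) − z_{α}).
d·√(n/2) = 0.47 × √(19/2) = 0.47 × 3.082 = 1.449.
z_β = 1.449 − 1.282 = 0.167.
Power = Φ(0.167) = 0.566.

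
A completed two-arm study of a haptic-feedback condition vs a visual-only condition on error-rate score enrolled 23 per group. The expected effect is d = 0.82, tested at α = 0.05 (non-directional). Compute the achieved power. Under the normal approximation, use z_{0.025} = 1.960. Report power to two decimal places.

power ≈ 0.79

For two equal groups, power = Φ(d·√(n/2) − z_{α/2}).
d·√(n/2) = 0.82 × √(23/2) = 0.82 × 3.391 = 2.781.
z_β = 2.781 − 1.960 = 0.821.
Power = Φ(0.821) = 0.794.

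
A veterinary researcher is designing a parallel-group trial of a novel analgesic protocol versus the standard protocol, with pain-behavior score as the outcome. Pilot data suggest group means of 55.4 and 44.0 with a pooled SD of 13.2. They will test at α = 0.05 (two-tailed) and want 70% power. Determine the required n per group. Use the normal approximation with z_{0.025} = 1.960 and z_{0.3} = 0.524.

n = 17 per group

Cohen's d = |M₁ − M₂| / SD_pooled = |55.4 − 44.0| / 13.2 = 11.4 / 13.2 = 0.864.
For two independent groups with equal n: n = 2·((z_{α/2} + z_β) / d)².
z_{α/2} + z_β = 1.960 + 0.524 = 2.484.
n = 2 × (2.484 / 0.864)² = 2 × 2.875² = 2 × 8.27 = 16.5.
Round up to the next whole participant.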